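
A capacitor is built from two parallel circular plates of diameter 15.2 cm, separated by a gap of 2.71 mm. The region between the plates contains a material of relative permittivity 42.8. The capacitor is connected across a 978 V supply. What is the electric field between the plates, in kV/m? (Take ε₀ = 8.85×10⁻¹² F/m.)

E = V/d = 978 / 2.71×10⁻³ = 3.61×10⁵ V/m.

E ≈ 361 kV/m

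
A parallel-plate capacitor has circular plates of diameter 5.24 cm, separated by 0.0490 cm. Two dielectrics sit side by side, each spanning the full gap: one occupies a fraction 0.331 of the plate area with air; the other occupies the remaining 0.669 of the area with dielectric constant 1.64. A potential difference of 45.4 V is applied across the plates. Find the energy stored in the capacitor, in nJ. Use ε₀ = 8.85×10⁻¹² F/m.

A = π(5.24/2 cm)² = 2.16×10⁻³ m².
Side-by-side slabs ⇒ two capacitors in parallel, each spanning the full gap.
C₁ = κ₁ε₀A₁/d = 1.00 × 8.85×10⁻¹² × 7.14×10⁻⁴ / 4.90×10⁻⁴ = 1.29×10⁻¹¹ F.
C₂ = κ₂ε₀A₂/d = 1.64 × 8.85×10⁻¹² × 1.44×10⁻³ / 4.90×10⁻⁴ = 4.27×10⁻¹¹ F.
C = C₁ + C₂ = 5.56×10⁻¹¹ F.
U = ½CV² = ½ × 5.56×10⁻¹¹ × (45.4)² = 5.73×10⁻⁸ J.

U ≈ 57.3 nJ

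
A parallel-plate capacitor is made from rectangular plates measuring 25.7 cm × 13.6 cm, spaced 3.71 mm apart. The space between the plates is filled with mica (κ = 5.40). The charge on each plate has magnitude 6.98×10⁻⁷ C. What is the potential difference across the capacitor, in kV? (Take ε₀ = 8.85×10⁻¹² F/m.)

A = 25.7 × 13.6 cm² = 3.50×10⁻² m².
C = κε₀A/d = 5.40 × 8.85×10⁻¹² × 3.50×10⁻² / 3.71×10⁻³ = 4.50×10⁻¹⁰ F.
V = Q/C = 6.98×10⁻⁷ / 4.50×10⁻¹⁰ = 1.55×10³ V.

V ≈ 1.55 kV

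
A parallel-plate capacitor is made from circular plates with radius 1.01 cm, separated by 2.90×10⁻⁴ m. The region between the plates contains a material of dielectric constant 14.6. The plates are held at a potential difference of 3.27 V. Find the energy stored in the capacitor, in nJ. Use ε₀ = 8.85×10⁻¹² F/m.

A = π(1.01 cm)² = 3.20×10⁻⁴ m².
C = κε₀A/d = 14.6 × 8.85×10⁻¹² × 3.20×10⁻⁴ / 2.90×10⁻⁴ = 1.43×10⁻¹⁰ F.
U = ½CV² = ½ × 1.43×10⁻¹⁰ × (3.27)² = 7.63×10⁻¹⁰ J.

0.763 nJ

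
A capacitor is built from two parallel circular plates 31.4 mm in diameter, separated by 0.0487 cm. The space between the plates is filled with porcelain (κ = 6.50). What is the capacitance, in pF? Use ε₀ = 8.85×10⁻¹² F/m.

A = π(31.4/2 mm)² = 7.74×10⁻⁴ m².
C = κε₀A/d = 6.50 × 8.85×10⁻¹² × 7.74×10⁻⁴ / 4.87×10⁻⁴ = 9.15×10⁻¹¹ F.

C ≈ 91.5 pF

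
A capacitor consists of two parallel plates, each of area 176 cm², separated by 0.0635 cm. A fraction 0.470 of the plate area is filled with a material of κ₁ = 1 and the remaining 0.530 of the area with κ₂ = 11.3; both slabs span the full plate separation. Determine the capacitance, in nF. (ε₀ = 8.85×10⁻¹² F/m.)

1.58 nF

A = 176 cm² = 1.76×10⁻² m².
Side-by-side slabs ⇒ two capacitors in parallel, each spanning the full gap.
C₁ = κ₁ε₀A₁/d = 1.00 × 8.85×10⁻¹² × 8.27×10⁻³ / 6.35×10⁻⁴ = 1.15×10⁻¹⁰ F.
C₂ = κ₂ε₀A₂/d = 11.3 × 8.85×10⁻¹² × 9.33×10⁻³ / 6.35×10⁻⁴ = 1.47×10⁻⁹ F.
C = C₁ + C₂ = 1.58×10⁻⁹ F.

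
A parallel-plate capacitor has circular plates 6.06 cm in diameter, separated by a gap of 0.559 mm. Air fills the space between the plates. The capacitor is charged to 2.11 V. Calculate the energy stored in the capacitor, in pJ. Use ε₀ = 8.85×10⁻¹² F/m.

U ≈ 102 pJ

A = π(6.06/2 cm)² = 2.88×10⁻³ m².
C = ε₀A/d = 8.85×10⁻¹² × 2.88×10⁻³ / 5.59×10⁻⁴ = 4.57×10⁻¹¹ F.
U = ½CV² = ½ × 4.57×10⁻¹¹ × (2.11)² = 1.02×10⁻¹⁰ J.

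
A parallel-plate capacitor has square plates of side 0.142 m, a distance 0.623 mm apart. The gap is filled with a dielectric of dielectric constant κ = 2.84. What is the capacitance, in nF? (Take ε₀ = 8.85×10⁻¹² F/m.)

A = (0.142 m)² = 2.02×10⁻² m².
C = κε₀A/d = 2.84 × 8.85×10⁻¹² × 2.02×10⁻² / 6.23×10⁻⁴ = 8.13×10⁻¹⁰ F.

C ≈ 0.813 nF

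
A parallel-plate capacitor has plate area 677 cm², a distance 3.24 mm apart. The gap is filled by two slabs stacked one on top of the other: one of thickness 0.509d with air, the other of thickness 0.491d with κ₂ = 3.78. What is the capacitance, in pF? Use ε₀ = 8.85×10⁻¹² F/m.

A = 677 cm² = 6.77×10⁻² m².
Stacked slabs ⇒ two capacitors in series, each with the full plate area.
C₁ = κ₁ε₀A/d₁ = 1.00 × 8.85×10⁻¹² × 6.77×10⁻² / 1.65×10⁻³ = 3.63×10⁻¹⁰ F.
C₂ = κ₂ε₀A/d₂ = 3.78 × 8.85×10⁻¹² × 6.77×10⁻² / 1.59×10⁻³ = 1.42×10⁻⁹ F.
C = (1/C₁ + 1/C₂)⁻¹ = 2.89×10⁻¹⁰ F.

289 pF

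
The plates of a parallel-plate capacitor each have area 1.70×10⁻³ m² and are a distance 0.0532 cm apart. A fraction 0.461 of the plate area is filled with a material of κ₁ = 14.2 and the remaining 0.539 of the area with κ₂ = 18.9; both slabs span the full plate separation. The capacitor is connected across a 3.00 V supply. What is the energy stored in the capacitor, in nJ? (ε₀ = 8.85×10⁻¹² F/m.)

Side-by-side slabs ⇒ two capacitors in parallel, each spanning the full gap.
C₁ = κ₁ε₀A₁/d = 14.2 × 8.85×10⁻¹² × 7.84×10⁻⁴ / 5.32×10⁻⁴ = 1.85×10⁻¹⁰ F.
C₂ = κ₂ε₀A₂/d = 18.9 × 8.85×10⁻¹² × 9.16×10⁻⁴ / 5.32×10⁻⁴ = 2.88×10⁻¹⁰ F.
C = C₁ + C₂ = 4.73×10⁻¹⁰ F.
U = ½CV² = ½ × 4.73×10⁻¹⁰ × (3.00)² = 2.13×10⁻⁹ J.

2.13 nJ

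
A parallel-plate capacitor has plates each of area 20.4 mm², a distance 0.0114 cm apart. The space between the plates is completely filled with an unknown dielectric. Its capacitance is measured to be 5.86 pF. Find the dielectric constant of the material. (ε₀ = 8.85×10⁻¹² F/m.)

A = 20.4 mm² = 2.04×10⁻⁵ m².
κ = Cd/(ε₀A) = 5.86×10⁻¹² × 1.14×10⁻⁴ / (8.85×10⁻¹² × 2.04×10⁻⁵) = 3.70.

κ ≈ 3.70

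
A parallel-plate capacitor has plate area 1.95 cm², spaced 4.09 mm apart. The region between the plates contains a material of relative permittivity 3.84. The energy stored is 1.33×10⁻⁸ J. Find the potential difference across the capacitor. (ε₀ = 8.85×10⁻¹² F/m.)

128 V

A = 1.95 cm² = 1.95×10⁻⁴ m².
C = κε₀A/d = 3.84 × 8.85×10⁻¹² × 1.95×10⁻⁴ / 4.09×10⁻³ = 1.62×10⁻¹² F.
V = √(2U/C) = √(2 × 1.33×10⁻⁸ / 1.62×10⁻¹²) = 1.28×10² V.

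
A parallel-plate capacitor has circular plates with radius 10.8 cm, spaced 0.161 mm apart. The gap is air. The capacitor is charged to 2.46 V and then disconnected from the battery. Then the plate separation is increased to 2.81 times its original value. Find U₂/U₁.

Isolated ⇒ Q is held fixed.
C₂ = 0.356 C₁ and U = Q²/(2C), so U₂/U₁ = C₁/C₂ = 2.81.

2.81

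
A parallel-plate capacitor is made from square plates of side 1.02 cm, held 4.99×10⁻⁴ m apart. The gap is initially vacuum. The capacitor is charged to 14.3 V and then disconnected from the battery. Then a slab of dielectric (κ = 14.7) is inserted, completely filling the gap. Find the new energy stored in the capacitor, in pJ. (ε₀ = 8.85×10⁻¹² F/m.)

A = (1.02 cm)² = 1.04×10⁻⁴ m².
Initially C₁ = ε₀A/d = 8.85×10⁻¹² × 1.04×10⁻⁴ / 4.99×10⁻⁴ = 1.85×10⁻¹² F.
U₁ = 1.89×10⁻¹⁰ J.
Isolated ⇒ Q is held fixed. C₂ = 14.7 C₁ and U = Q²/(2C), so U₂/U₁ = C₁/C₂ = 0.0680.
U₂ = 0.0680 × 1.89×10⁻¹⁰ = 1.28×10⁻¹¹ J.

12.8 pJ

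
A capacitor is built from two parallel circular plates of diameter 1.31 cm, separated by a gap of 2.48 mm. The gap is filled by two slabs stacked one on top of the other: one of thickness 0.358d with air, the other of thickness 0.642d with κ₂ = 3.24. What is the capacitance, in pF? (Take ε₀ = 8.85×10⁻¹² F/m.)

A = π(1.31/2 cm)² = 1.35×10⁻⁴ m².
Stacked slabs ⇒ two capacitors in series, each with the full plate area.
C₁ = κ₁ε₀A/d₁ = 1.00 × 8.85×10⁻¹² × 1.35×10⁻⁴ / 8.88×10⁻⁴ = 1.34×10⁻¹² F.
C₂ = κ₂ε₀A/d₂ = 3.24 × 8.85×10⁻¹² × 1.35×10⁻⁴ / 1.59×10⁻³ = 2.43×10⁻¹² F.
C = (1/C₁ + 1/C₂)⁻¹ = 8.65×10⁻¹³ F.

0.865 pF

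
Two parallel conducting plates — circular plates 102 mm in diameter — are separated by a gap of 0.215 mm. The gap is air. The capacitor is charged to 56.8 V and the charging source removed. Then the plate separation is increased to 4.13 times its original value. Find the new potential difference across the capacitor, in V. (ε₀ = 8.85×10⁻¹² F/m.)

A = π(102/2 mm)² = 8.17×10⁻³ m².
Initially C₁ = ε₀A/d = 8.85×10⁻¹² × 8.17×10⁻³ / 2.15×10⁻⁴ = 3.36×10⁻¹⁰ F.
V₁ = 56.8 V.
Isolated ⇒ Q is held fixed. C₂ = 0.242 C₁ and V = Q/C, so V₂/V₁ = C₁/C₂ = 4.13.
V₂ = 4.13 × 56.8 = 2.35×10² V.

235 V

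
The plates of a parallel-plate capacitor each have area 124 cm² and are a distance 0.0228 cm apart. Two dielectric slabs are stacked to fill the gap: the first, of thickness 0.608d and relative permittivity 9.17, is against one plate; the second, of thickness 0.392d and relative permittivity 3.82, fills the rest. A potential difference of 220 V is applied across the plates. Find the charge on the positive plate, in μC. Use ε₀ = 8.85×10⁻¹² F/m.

A = 124 cm² = 1.24×10⁻² m².
Stacked slabs ⇒ two capacitors in series, each with the full plate area.
C₁ = κ₁ε₀A/d₁ = 9.17 × 8.85×10⁻¹² × 1.24×10⁻² / 1.39×10⁻⁴ = 7.26×10⁻⁹ F.
C₂ = κ₂ε₀A/d₂ = 3.82 × 8.85×10⁻¹² × 1.24×10⁻² / 8.94×10⁻⁵ = 4.69×10⁻⁹ F.
C = (1/C₁ + 1/C₂)⁻¹ = 2.85×10⁻⁹ F.
Q = CV = 2.85×10⁻⁹ × 220 = 6.27×10⁻⁷ C.

Q ≈ 0.627 μC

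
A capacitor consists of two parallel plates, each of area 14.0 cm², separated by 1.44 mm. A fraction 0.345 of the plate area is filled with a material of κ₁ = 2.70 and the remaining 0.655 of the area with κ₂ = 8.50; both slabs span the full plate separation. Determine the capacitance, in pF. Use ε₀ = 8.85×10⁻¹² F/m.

A = 14.0 cm² = 1.40×10⁻³ m².
Side-by-side slabs ⇒ two capacitors in parallel, each spanning the full gap.
C₁ = κ₁ε₀A₁/d = 2.70 × 8.85×10⁻¹² × 4.83×10⁻⁴ / 1.44×10⁻³ = 8.01×10⁻¹² F.
C₂ = κ₂ε₀A₂/d = 8.50 × 8.85×10⁻¹² × 9.17×10⁻⁴ / 1.44×10⁻³ = 4.79×10⁻¹¹ F.
C = C₁ + C₂ = 5.59×10⁻¹¹ F.

C ≈ 55.9 pF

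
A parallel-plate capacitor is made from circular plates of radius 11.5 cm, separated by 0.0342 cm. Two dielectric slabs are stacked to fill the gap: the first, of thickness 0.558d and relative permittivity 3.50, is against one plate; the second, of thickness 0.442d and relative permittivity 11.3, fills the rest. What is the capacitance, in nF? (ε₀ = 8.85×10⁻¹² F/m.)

C ≈ 5.42 nF

A = π(11.5 cm)² = 4.15×10⁻² m².
Stacked slabs ⇒ two capacitors in series, each with the full plate area.
C₁ = κ₁ε₀A/d₁ = 3.50 × 8.85×10⁻¹² × 4.15×10⁻² / 1.91×10⁻⁴ = 6.74×10⁻⁹ F.
C₂ = κ₂ε₀A/d₂ = 11.3 × 8.85×10⁻¹² × 4.15×10⁻² / 1.51×10⁻⁴ = 2.75×10⁻⁸ F.
C = (1/C₁ + 1/C₂)⁻¹ = 5.42×10⁻⁹ F.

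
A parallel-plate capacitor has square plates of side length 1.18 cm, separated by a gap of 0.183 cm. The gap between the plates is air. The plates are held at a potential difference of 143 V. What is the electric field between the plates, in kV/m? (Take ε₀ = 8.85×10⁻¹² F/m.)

E = V/d = 143 / 1.83×10⁻³ = 7.81×10⁴ V/m.

78.1 kV/m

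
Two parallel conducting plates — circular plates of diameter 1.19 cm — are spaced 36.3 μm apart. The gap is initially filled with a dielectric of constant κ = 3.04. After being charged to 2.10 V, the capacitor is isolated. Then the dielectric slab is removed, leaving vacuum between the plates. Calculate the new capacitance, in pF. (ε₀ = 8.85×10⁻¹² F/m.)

A = π(1.19/2 cm)² = 1.11×10⁻⁴ m².
Initially C₁ = κε₀A/d = 3.04 × 8.85×10⁻¹² × 1.11×10⁻⁴ / 3.63×10⁻⁵ = 8.24×10⁻¹¹ F.
C = κε₀A/d scales with κ, so C₂/C₁ = 1/κ = 1/3.04 = 0.329.
C₂ = 0.329 × 8.24×10⁻¹¹ = 2.71×10⁻¹¹ F.

27.1 pF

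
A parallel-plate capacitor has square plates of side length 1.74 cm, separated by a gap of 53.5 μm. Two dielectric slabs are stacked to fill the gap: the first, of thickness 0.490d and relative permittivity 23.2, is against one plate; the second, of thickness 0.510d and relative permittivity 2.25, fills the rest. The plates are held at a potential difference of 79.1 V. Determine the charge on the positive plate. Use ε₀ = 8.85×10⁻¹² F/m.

Q ≈ 16.0 nC

A = (1.74 cm)² = 3.03×10⁻⁴ m².
Stacked slabs ⇒ two capacitors in series, each with the full plate area.
C₁ = κ₁ε₀A/d₁ = 23.2 × 8.85×10⁻¹² × 3.03×10⁻⁴ / 2.62×10⁻⁵ = 2.37×10⁻⁹ F.
C₂ = κ₂ε₀A/d₂ = 2.25 × 8.85×10⁻¹² × 3.03×10⁻⁴ / 2.73×10⁻⁵ = 2.21×10⁻¹⁰ F.
C = (1/C₁ + 1/C₂)⁻¹ = 2.02×10⁻¹⁰ F.
Q = CV = 2.02×10⁻¹⁰ × 79.1 = 1.60×10⁻⁸ C.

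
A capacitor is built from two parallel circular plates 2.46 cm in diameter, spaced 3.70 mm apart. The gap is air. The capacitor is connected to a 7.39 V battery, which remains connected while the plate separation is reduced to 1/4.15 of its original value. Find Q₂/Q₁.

Battery connected ⇒ V is held fixed.
C₂ = 4.15 C₁ and Q = CV, so Q₂/Q₁ = C₂/C₁ = 4.15.

4.15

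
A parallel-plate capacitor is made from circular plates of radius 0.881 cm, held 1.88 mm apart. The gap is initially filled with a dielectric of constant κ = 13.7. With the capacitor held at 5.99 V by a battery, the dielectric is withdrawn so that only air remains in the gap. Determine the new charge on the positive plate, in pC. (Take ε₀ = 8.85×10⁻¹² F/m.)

6.88 pC

A = π(0.881 cm)² = 2.44×10⁻⁴ m².
Initially C₁ = κε₀A/d = 13.7 × 8.85×10⁻¹² × 2.44×10⁻⁴ / 1.88×10⁻³ = 1.57×10⁻¹¹ F.
Q₁ = 9.42×10⁻¹¹ C.
Battery connected ⇒ V is held fixed. C₂ = 0.0730 C₁ and Q = CV, so Q₂/Q₁ = C₂/C₁ = 0.0730.
Q₂ = 0.0730 × 9.42×10⁻¹¹ = 6.88×10⁻¹² C.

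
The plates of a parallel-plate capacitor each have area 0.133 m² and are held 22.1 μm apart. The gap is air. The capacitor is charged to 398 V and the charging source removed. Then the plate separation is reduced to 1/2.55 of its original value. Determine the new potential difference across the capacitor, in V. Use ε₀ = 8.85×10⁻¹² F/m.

Initially C₁ = ε₀A/d = 8.85×10⁻¹² × 0.133 / 2.21×10⁻⁵ = 5.33×10⁻⁸ F.
V₁ = 3.98×10² V.
Isolated ⇒ Q is held fixed. C₂ = 2.55 C₁ and V = Q/C, so V₂/V₁ = C₁/C₂ = 0.392.
V₂ = 0.392 × 3.98×10² = 1.56×10² V.

V ≈ 156 V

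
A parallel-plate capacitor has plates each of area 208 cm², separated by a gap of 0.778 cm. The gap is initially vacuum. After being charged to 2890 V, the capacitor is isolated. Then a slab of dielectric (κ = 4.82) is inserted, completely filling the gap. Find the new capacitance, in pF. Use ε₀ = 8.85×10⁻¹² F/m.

A = 208 cm² = 2.08×10⁻² m².
Initially C₁ = ε₀A/d = 8.85×10⁻¹² × 2.08×10⁻² / 7.78×10⁻³ = 2.37×10⁻¹¹ F.
C = κε₀A/d scales with κ, so C₂/C₁ = κ = 4.82.
C₂ = 4.82 × 2.37×10⁻¹¹ = 1.14×10⁻¹⁰ F.

114 pF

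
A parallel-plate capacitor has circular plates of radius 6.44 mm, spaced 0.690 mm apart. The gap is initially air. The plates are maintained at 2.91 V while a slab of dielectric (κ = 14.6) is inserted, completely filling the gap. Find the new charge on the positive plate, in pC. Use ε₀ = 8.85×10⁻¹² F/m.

71.0 pC

A = π(6.44 mm)² = 1.30×10⁻⁴ m².
Initially C₁ = ε₀A/d = 8.85×10⁻¹² × 1.30×10⁻⁴ / 6.90×10⁻⁴ = 1.67×10⁻¹² F.
Q₁ = 4.86×10⁻¹² C.
Battery connected ⇒ V is held fixed. C₂ = 14.6 C₁ and Q = CV, so Q₂/Q₁ = C₂/C₁ = 14.6.
Q₂ = 14.6 × 4.86×10⁻¹² = 7.10×10⁻¹¹ C.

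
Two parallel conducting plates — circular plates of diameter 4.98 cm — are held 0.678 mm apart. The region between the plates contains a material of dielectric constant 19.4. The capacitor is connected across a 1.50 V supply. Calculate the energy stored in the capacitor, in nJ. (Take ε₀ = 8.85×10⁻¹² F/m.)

U ≈ 0.555 nJ

A = π(4.98/2 cm)² = 1.95×10⁻³ m².
C = κε₀A/d = 19.4 × 8.85×10⁻¹² × 1.95×10⁻³ / 6.78×10⁻⁴ = 4.93×10⁻¹⁰ F.
U = ½CV² = ½ × 4.93×10⁻¹⁰ × (1.50)² = 5.55×10⁻¹⁰ J.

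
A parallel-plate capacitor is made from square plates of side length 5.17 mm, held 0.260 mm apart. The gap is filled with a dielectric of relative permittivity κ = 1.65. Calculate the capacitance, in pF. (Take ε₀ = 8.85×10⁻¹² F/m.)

C ≈ 1.50 pF

A = (5.17 mm)² = 2.67×10⁻⁵ m².
C = κε₀A/d = 1.65 × 8.85×10⁻¹² × 2.67×10⁻⁵ / 2.60×10⁻⁴ = 1.50×10⁻¹² F.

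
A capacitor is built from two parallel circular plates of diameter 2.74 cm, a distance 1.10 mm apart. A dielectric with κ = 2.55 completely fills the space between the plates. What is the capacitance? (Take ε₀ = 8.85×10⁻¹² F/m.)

12.1 pF

A = π(2.74/2 cm)² = 5.90×10⁻⁴ m².
C = κε₀A/d = 2.55 × 8.85×10⁻¹² × 5.90×10⁻⁴ / 1.10×10⁻³ = 1.21×10⁻¹¹ F.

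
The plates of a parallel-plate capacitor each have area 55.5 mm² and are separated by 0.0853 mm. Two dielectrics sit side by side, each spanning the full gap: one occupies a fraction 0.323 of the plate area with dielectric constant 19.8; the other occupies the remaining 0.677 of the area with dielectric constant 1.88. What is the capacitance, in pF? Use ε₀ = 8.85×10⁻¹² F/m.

C ≈ 44.2 pF

A = 55.5 mm² = 5.55×10⁻⁵ m².
Side-by-side slabs ⇒ two capacitors in parallel, each spanning the full gap.
C₁ = κ₁ε₀A₁/d = 19.8 × 8.85×10⁻¹² × 1.79×10⁻⁵ / 8.53×10⁻⁵ = 3.68×10⁻¹¹ F.
C₂ = κ₂ε₀A₂/d = 1.88 × 8.85×10⁻¹² × 3.76×10⁻⁵ / 8.53×10⁻⁵ = 7.33×10⁻¹² F.
C = C₁ + C₂ = 4.42×10⁻¹¹ F.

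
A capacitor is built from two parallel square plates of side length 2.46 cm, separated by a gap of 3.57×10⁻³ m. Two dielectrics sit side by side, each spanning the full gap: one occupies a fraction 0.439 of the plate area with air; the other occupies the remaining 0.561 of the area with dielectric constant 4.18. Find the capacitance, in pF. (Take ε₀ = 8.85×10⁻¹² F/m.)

A = (2.46 cm)² = 6.05×10⁻⁴ m².
Side-by-side slabs ⇒ two capacitors in parallel, each spanning the full gap.
C₁ = κ₁ε₀A₁/d = 1.00 × 8.85×10⁻¹² × 2.66×10⁻⁴ / 3.57×10⁻³ = 6.59×10⁻¹³ F.
C₂ = κ₂ε₀A₂/d = 4.18 × 8.85×10⁻¹² × 3.39×10⁻⁴ / 3.57×10⁻³ = 3.52×10⁻¹² F.
C = C₁ + C₂ = 4.18×10⁻¹² F.

4.18 pF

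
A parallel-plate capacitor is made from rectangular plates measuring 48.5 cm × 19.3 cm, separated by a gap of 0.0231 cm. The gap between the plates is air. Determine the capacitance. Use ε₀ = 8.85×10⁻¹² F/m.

C ≈ 3.59 nF

A = 48.5 × 19.3 cm² = 9.36×10⁻² m².
C = ε₀A/d = 8.85×10⁻¹² × 9.36×10⁻² / 2.31×10⁻⁴ = 3.59×10⁻⁹ F.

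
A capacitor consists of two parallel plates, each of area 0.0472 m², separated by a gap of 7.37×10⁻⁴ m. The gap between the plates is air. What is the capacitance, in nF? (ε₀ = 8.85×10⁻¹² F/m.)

0.567 nF

C = ε₀A/d = 8.85×10⁻¹² × 4.72×10⁻² / 7.37×10⁻⁴ = 5.67×10⁻¹⁰ F.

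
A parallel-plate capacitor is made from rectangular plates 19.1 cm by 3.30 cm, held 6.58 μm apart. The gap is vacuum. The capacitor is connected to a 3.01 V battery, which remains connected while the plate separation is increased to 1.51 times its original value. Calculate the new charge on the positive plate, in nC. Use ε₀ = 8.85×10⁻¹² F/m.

16.9 nC

A = 19.1 × 3.30 cm² = 6.30×10⁻³ m².
Initially C₁ = ε₀A/d = 8.85×10⁻¹² × 6.30×10⁻³ / 6.58×10⁻⁶ = 8.48×10⁻⁹ F.
Q₁ = 2.55×10⁻⁸ C.
Battery connected ⇒ V is held fixed. C₂ = 0.662 C₁ and Q = CV, so Q₂/Q₁ = C₂/C₁ = 0.662.
Q₂ = 0.662 × 2.55×10⁻⁸ = 1.69×10⁻⁸ C.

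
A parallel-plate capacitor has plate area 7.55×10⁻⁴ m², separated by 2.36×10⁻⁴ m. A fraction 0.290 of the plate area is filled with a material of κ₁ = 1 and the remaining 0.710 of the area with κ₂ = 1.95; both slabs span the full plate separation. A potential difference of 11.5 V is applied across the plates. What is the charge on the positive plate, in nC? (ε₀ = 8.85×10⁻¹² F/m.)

Side-by-side slabs ⇒ two capacitors in parallel, each spanning the full gap.
C₁ = κ₁ε₀A₁/d = 1.00 × 8.85×10⁻¹² × 2.19×10⁻⁴ / 2.36×10⁻⁴ = 8.21×10⁻¹² F.
C₂ = κ₂ε₀A₂/d = 1.95 × 8.85×10⁻¹² × 5.36×10⁻⁴ / 2.36×10⁻⁴ = 3.92×10⁻¹¹ F.
C = C₁ + C₂ = 4.74×10⁻¹¹ F.
Q = CV = 4.74×10⁻¹¹ × 11.5 = 5.45×10⁻¹⁰ C.

Q ≈ 0.545 nC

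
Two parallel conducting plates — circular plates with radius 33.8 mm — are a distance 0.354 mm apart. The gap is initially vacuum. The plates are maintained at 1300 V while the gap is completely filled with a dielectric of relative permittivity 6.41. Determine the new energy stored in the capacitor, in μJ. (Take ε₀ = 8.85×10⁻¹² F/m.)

A = π(33.8 mm)² = 3.59×10⁻³ m².
Initially C₁ = ε₀A/d = 8.85×10⁻¹² × 3.59×10⁻³ / 3.54×10⁻⁴ = 8.97×10⁻¹¹ F.
U₁ = 7.58×10⁻⁵ J.
Battery connected ⇒ V is held fixed. C₂ = 6.41 C₁ and U = ½CV², so U₂/U₁ = C₂/C₁ = 6.41.
U₂ = 6.41 × 7.58×10⁻⁵ = 4.86×10⁻⁴ J.

U ≈ 486 μJ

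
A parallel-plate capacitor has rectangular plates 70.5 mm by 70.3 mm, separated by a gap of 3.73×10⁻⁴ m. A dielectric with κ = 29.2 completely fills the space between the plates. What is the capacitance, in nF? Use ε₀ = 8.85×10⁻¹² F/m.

C ≈ 3.43 nF

A = 70.5 × 70.3 mm² = 4.96×10⁻³ m².
C = κε₀A/d = 29.2 × 8.85×10⁻¹² × 4.96×10⁻³ / 3.73×10⁻⁴ = 3.43×10⁻⁹ F.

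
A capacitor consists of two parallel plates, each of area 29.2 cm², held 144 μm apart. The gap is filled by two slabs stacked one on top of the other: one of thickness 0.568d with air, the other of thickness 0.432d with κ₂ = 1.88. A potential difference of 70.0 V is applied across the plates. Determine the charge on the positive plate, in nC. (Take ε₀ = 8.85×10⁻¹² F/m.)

Q ≈ 15.7 nC

A = 29.2 cm² = 2.92×10⁻³ m².
Stacked slabs ⇒ two capacitors in series, each with the full plate area.
C₁ = κ₁ε₀A/d₁ = 1.00 × 8.85×10⁻¹² × 2.92×10⁻³ / 8.18×10⁻⁵ = 3.16×10⁻¹⁰ F.
C₂ = κ₂ε₀A/d₂ = 1.88 × 8.85×10⁻¹² × 2.92×10⁻³ / 6.22×10⁻⁵ = 7.81×10⁻¹⁰ F.
C = (1/C₁ + 1/C₂)⁻¹ = 2.25×10⁻¹⁰ F.
Q = CV = 2.25×10⁻¹⁰ × 70.0 = 1.57×10⁻⁸ C.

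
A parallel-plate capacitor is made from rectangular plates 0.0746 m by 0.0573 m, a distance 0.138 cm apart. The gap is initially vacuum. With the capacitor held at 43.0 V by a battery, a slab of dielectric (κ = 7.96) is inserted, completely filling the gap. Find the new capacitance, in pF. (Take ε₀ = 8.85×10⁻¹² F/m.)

A = 0.0746 × 0.0573 m² = 4.27×10⁻³ m².
Initially C₁ = ε₀A/d = 8.85×10⁻¹² × 4.27×10⁻³ / 1.38×10⁻³ = 2.74×10⁻¹¹ F.
C = κε₀A/d scales with κ, so C₂/C₁ = κ = 7.96.
C₂ = 7.96 × 2.74×10⁻¹¹ = 2.18×10⁻¹⁰ F.

C ≈ 218 pF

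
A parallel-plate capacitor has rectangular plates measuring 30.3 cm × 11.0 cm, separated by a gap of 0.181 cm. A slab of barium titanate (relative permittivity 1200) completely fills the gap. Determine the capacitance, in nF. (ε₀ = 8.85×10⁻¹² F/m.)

196 nF

A = 30.3 × 11.0 cm² = 3.33×10⁻² m².
C = κε₀A/d = 1200 × 8.85×10⁻¹² × 3.33×10⁻² / 1.81×10⁻³ = 1.96×10⁻⁷ F.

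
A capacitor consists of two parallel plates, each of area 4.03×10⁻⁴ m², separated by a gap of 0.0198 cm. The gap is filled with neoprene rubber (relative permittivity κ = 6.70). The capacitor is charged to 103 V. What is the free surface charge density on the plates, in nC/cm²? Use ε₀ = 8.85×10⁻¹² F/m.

C = κε₀A/d = 6.70 × 8.85×10⁻¹² × 4.03×10⁻⁴ / 1.98×10⁻⁴ = 1.21×10⁻¹⁰ F.
σ = Q/A = CV/A = 1.21×10⁻¹⁰ × 103 / 4.03×10⁻⁴ = 3.08×10⁻⁵ C/m².

σ ≈ 3.08 nC/cm²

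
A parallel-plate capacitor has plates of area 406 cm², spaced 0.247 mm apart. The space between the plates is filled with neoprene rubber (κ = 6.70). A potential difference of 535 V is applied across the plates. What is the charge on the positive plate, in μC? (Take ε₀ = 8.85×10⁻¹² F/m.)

A = 406 cm² = 4.06×10⁻² m².
C = κε₀A/d = 6.70 × 8.85×10⁻¹² × 4.06×10⁻² / 2.47×10⁻⁴ = 9.75×10⁻⁹ F.
Q = CV = 9.75×10⁻⁹ × 535 = 5.21×10⁻⁶ C.

Q ≈ 5.21 μC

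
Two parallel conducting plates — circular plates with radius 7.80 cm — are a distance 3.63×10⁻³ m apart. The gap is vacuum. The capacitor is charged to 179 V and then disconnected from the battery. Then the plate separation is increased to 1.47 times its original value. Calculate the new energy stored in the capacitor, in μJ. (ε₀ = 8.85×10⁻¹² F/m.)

A = π(7.80 cm)² = 1.91×10⁻² m².
Initially C₁ = ε₀A/d = 8.85×10⁻¹² × 1.91×10⁻² / 3.63×10⁻³ = 4.66×10⁻¹¹ F.
U₁ = 7.47×10⁻⁷ J.
Isolated ⇒ Q is held fixed. C₂ = 0.680 C₁ and U = Q²/(2C), so U₂/U₁ = C₁/C₂ = 1.47.
U₂ = 1.47 × 7.47×10⁻⁷ = 1.10×10⁻⁶ J.

1.10 μJ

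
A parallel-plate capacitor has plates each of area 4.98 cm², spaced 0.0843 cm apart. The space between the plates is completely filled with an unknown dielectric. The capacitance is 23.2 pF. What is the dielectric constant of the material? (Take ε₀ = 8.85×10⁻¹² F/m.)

κ ≈ 4.44

A = 4.98 cm² = 4.98×10⁻⁴ m².
κ = Cd/(ε₀A) = 2.32×10⁻¹¹ × 8.43×10⁻⁴ / (8.85×10⁻¹² × 4.98×10⁻⁴) = 4.44.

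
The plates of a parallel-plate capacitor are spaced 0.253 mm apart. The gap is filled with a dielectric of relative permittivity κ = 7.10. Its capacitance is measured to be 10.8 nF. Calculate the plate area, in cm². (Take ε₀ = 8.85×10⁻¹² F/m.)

A = Cd/(κε₀) = 1.08×10⁻⁸ × 2.53×10⁻⁴ / (7.10 × 8.85×10⁻¹²) = 4.35×10⁻² m².

435 cm²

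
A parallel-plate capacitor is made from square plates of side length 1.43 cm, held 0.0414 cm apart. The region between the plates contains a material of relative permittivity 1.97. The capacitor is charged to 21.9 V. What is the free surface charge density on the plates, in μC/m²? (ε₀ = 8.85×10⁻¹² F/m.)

σ ≈ 0.922 μC/m²

A = (1.43 cm)² = 2.04×10⁻⁴ m².
C = κε₀A/d = 1.97 × 8.85×10⁻¹² × 2.04×10⁻⁴ / 4.14×10⁻⁴ = 8.61×10⁻¹² F.
σ = Q/A = CV/A = 8.61×10⁻¹² × 21.9 / 2.04×10⁻⁴ = 9.22×10⁻⁷ C/m².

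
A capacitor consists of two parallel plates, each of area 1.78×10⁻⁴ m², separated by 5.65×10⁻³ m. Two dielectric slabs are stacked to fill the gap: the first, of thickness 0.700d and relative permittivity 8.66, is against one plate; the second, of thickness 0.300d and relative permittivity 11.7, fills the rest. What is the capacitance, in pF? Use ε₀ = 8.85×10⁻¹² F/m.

C ≈ 2.62 pF

Stacked slabs ⇒ two capacitors in series, each with the full plate area.
C₁ = κ₁ε₀A/d₁ = 8.66 × 8.85×10⁻¹² × 1.78×10⁻⁴ / 3.95×10⁻³ = 3.45×10⁻¹² F.
C₂ = κ₂ε₀A/d₂ = 11.7 × 8.85×10⁻¹² × 1.78×10⁻⁴ / 1.70×10⁻³ = 1.09×10⁻¹¹ F.
C = (1/C₁ + 1/C₂)⁻¹ = 2.62×10⁻¹² F.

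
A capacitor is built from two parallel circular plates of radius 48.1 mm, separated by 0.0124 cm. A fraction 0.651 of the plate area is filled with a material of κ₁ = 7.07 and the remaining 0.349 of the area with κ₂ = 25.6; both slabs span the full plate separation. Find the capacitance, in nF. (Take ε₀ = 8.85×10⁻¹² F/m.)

7.02 nF

A = π(48.1 mm)² = 7.27×10⁻³ m².
Side-by-side slabs ⇒ two capacitors in parallel, each spanning the full gap.
C₁ = κ₁ε₀A₁/d = 7.07 × 8.85×10⁻¹² × 4.73×10⁻³ / 1.24×10⁻⁴ = 2.39×10⁻⁹ F.
C₂ = κ₂ε₀A₂/d = 25.6 × 8.85×10⁻¹² × 2.54×10⁻³ / 1.24×10⁻⁴ = 4.63×10⁻⁹ F.
C = C₁ + C₂ = 7.02×10⁻⁹ F.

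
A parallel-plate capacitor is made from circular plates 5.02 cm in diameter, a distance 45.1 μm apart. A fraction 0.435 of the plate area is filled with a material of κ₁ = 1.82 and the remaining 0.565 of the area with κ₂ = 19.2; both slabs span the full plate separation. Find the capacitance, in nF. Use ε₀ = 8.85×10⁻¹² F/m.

A = π(5.02/2 cm)² = 1.98×10⁻³ m².
Side-by-side slabs ⇒ two capacitors in parallel, each spanning the full gap.
C₁ = κ₁ε₀A₁/d = 1.82 × 8.85×10⁻¹² × 8.61×10⁻⁴ / 4.51×10⁻⁵ = 3.07×10⁻¹⁰ F.
C₂ = κ₂ε₀A₂/d = 19.2 × 8.85×10⁻¹² × 1.12×10⁻³ / 4.51×10⁻⁵ = 4.21×10⁻⁹ F.
C = C₁ + C₂ = 4.52×10⁻⁹ F.

C ≈ 4.52 nF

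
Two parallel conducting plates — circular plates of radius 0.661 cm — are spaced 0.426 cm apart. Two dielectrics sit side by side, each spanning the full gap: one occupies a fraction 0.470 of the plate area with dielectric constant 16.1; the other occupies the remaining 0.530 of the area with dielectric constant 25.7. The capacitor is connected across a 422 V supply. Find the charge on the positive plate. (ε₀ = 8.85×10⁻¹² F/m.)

A = π(0.661 cm)² = 1.37×10⁻⁴ m².
Side-by-side slabs ⇒ two capacitors in parallel, each spanning the full gap.
C₁ = κ₁ε₀A₁/d = 16.1 × 8.85×10⁻¹² × 6.45×10⁻⁵ / 4.26×10⁻³ = 2.16×10⁻¹² F.
C₂ = κ₂ε₀A₂/d = 25.7 × 8.85×10⁻¹² × 7.27×10⁻⁵ / 4.26×10⁻³ = 3.88×10⁻¹² F.
C = C₁ + C₂ = 6.04×10⁻¹² F.
Q = CV = 6.04×10⁻¹² × 422 = 2.55×10⁻⁹ C.

2.55 nC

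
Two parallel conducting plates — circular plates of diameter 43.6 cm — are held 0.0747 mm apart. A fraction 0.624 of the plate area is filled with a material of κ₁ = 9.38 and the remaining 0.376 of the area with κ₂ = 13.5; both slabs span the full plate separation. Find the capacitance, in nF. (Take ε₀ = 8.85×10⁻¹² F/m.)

193 nF

A = π(43.6/2 cm)² = 0.149 m².
Side-by-side slabs ⇒ two capacitors in parallel, each spanning the full gap.
C₁ = κ₁ε₀A₁/d = 9.38 × 8.85×10⁻¹² × 9.32×10⁻² / 7.47×10⁻⁵ = 1.04×10⁻⁷ F.
C₂ = κ₂ε₀A₂/d = 13.5 × 8.85×10⁻¹² × 5.61×10⁻² / 7.47×10⁻⁵ = 8.98×10⁻⁸ F.
C = C₁ + C₂ = 1.93×10⁻⁷ F.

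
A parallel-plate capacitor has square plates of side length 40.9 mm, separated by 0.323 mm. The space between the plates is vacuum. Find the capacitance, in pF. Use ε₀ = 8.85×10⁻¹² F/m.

45.8 pF

A = (40.9 mm)² = 1.67×10⁻³ m².
C = ε₀A/d = 8.85×10⁻¹² × 1.67×10⁻³ / 3.23×10⁻⁴ = 4.58×10⁻¹¹ F.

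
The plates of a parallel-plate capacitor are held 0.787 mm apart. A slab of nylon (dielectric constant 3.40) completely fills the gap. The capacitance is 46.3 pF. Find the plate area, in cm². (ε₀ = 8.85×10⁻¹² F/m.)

A = Cd/(κε₀) = 4.63×10⁻¹¹ × 7.87×10⁻⁴ / (3.40 × 8.85×10⁻¹²) = 1.21×10⁻³ m².

A ≈ 12.1 cm²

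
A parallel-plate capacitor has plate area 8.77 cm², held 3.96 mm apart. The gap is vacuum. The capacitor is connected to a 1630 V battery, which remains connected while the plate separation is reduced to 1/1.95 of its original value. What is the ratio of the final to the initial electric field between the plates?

Battery connected ⇒ V is held fixed.
E = V/d, so E₂/E₁ = d₁/d₂ = 1.95.

E₂/E₁ ≈ 1.95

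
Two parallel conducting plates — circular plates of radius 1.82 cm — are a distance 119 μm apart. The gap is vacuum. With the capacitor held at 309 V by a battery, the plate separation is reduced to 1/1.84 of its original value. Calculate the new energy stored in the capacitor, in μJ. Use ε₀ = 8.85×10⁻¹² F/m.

A = π(1.82 cm)² = 1.04×10⁻³ m².
Initially C₁ = ε₀A/d = 8.85×10⁻¹² × 1.04×10⁻³ / 1.19×10⁻⁴ = 7.74×10⁻¹¹ F.
U₁ = 3.69×10⁻⁶ J.
Battery connected ⇒ V is held fixed. C₂ = 1.84 C₁ and U = ½CV², so U₂/U₁ = C₂/C₁ = 1.84.
U₂ = 1.84 × 3.69×10⁻⁶ = 6.80×10⁻⁶ J.

6.80 μJ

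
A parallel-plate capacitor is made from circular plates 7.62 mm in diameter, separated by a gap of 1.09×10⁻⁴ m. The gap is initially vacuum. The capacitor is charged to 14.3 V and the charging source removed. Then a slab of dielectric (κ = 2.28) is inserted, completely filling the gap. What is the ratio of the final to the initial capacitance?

C₂/C₁ ≈ 2.28

C = κε₀A/d scales with κ, so C₂/C₁ = κ = 2.28.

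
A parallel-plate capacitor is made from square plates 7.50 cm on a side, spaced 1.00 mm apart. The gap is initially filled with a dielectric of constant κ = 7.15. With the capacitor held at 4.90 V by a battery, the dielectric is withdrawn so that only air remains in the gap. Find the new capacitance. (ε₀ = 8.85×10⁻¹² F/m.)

C ≈ 49.8 pF

A = (7.50 cm)² = 5.62×10⁻³ m².
Initially C₁ = κε₀A/d = 7.15 × 8.85×10⁻¹² × 5.62×10⁻³ / 1.00×10⁻³ = 3.56×10⁻¹⁰ F.
C = κε₀A/d scales with κ, so C₂/C₁ = 1/κ = 1/7.15 = 0.140.
C₂ = 0.140 × 3.56×10⁻¹⁰ = 4.98×10⁻¹¹ F.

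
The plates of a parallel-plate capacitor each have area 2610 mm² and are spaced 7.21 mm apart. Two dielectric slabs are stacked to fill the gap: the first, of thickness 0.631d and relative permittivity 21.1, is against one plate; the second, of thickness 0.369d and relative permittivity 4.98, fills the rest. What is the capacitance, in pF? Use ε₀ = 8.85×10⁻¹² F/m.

A = 2610 mm² = 2.61×10⁻³ m².
Stacked slabs ⇒ two capacitors in series, each with the full plate area.
C₁ = κ₁ε₀A/d₁ = 21.1 × 8.85×10⁻¹² × 2.61×10⁻³ / 4.55×10⁻³ = 1.07×10⁻¹⁰ F.
C₂ = κ₂ε₀A/d₂ = 4.98 × 8.85×10⁻¹² × 2.61×10⁻³ / 2.66×10⁻³ = 4.32×10⁻¹¹ F.
C = (1/C₁ + 1/C₂)⁻¹ = 3.08×10⁻¹¹ F.

30.8 pF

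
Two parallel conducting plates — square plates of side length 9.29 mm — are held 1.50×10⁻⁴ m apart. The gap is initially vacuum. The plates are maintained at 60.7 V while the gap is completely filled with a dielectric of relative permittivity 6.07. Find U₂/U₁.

Battery connected ⇒ V is held fixed.
C₂ = 6.07 C₁ and U = ½CV², so U₂/U₁ = C₂/C₁ = 6.07.

6.07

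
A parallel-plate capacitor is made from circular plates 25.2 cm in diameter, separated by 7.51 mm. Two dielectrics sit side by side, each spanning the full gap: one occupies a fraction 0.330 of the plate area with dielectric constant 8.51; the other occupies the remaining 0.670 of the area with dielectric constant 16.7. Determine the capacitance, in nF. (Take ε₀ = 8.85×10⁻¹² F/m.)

A = π(25.2/2 cm)² = 4.99×10⁻² m².
Side-by-side slabs ⇒ two capacitors in parallel, each spanning the full gap.
C₁ = κ₁ε₀A₁/d = 8.51 × 8.85×10⁻¹² × 1.65×10⁻² / 7.51×10⁻³ = 1.65×10⁻¹⁰ F.
C₂ = κ₂ε₀A₂/d = 16.7 × 8.85×10⁻¹² × 3.34×10⁻² / 7.51×10⁻³ = 6.58×10⁻¹⁰ F.
C = C₁ + C₂ = 8.23×10⁻¹⁰ F.

C ≈ 0.823 nF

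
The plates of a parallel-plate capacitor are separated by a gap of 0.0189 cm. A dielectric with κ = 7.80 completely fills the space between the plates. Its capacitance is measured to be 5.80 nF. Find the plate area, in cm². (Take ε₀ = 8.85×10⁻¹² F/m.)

159 cm²

A = Cd/(κε₀) = 5.80×10⁻⁹ × 1.89×10⁻⁴ / (7.80 × 8.85×10⁻¹²) = 1.59×10⁻² m².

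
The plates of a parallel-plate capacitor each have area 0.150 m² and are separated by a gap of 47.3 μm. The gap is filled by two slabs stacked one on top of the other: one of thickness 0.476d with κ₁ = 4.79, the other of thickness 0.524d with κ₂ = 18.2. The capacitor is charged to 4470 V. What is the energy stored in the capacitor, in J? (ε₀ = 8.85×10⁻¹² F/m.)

U ≈ 2.19 J

Stacked slabs ⇒ two capacitors in series, each with the full plate area.
C₁ = κ₁ε₀A/d₁ = 4.79 × 8.85×10⁻¹² × 0.150 / 2.25×10⁻⁵ = 2.82×10⁻⁷ F.
C₂ = κ₂ε₀A/d₂ = 18.2 × 8.85×10⁻¹² × 0.150 / 2.48×10⁻⁵ = 9.75×10⁻⁷ F.
C = (1/C₁ + 1/C₂)⁻¹ = 2.19×10⁻⁷ F.
U = ½CV² = ½ × 2.19×10⁻⁷ × (4470)² = 2.19 J.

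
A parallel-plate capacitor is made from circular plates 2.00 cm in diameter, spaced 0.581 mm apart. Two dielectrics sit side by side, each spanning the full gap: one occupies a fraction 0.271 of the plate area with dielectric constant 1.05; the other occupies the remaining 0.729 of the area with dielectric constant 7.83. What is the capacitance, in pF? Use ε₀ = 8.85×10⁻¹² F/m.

A = π(2.00/2 cm)² = 3.14×10⁻⁴ m².
Side-by-side slabs ⇒ two capacitors in parallel, each spanning the full gap.
C₁ = κ₁ε₀A₁/d = 1.05 × 8.85×10⁻¹² × 8.51×10⁻⁵ / 5.81×10⁻⁴ = 1.36×10⁻¹² F.
C₂ = κ₂ε₀A₂/d = 7.83 × 8.85×10⁻¹² × 2.29×10⁻⁴ / 5.81×10⁻⁴ = 2.73×10⁻¹¹ F.
C = C₁ + C₂ = 2.87×10⁻¹¹ F.

C ≈ 28.7 pF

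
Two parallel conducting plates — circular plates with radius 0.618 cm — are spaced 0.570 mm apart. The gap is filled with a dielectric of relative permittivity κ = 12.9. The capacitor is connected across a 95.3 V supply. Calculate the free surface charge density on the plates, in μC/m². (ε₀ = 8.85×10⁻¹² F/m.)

σ ≈ 19.1 μC/m²

A = π(0.618 cm)² = 1.20×10⁻⁴ m².
C = κε₀A/d = 12.9 × 8.85×10⁻¹² × 1.20×10⁻⁴ / 5.70×10⁻⁴ = 2.40×10⁻¹¹ F.
σ = Q/A = CV/A = 2.40×10⁻¹¹ × 95.3 / 1.20×10⁻⁴ = 1.91×10⁻⁵ C/m².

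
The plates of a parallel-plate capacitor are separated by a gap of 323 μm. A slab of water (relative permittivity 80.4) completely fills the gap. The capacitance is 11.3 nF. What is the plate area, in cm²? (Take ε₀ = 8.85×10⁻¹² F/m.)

A = Cd/(κε₀) = 1.13×10⁻⁸ × 3.23×10⁻⁴ / (80.4 × 8.85×10⁻¹²) = 5.13×10⁻³ m².

A ≈ 51.3 cm²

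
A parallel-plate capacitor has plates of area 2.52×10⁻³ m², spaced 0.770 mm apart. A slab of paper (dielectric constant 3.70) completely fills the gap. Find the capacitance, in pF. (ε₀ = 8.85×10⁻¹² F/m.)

C = κε₀A/d = 3.70 × 8.85×10⁻¹² × 2.52×10⁻³ / 7.70×10⁻⁴ = 1.07×10⁻¹⁰ F.

107 pF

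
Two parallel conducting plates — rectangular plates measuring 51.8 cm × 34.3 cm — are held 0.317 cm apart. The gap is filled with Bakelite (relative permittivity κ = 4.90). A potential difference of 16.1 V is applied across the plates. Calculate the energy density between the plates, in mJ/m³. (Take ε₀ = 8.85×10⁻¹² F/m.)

E = V/d = 16.1 / 3.17×10⁻³ = 5.08×10³ V/m.
u = ½κε₀E² = ½ × 4.90 × 8.85×10⁻¹² × (5.08×10³)² = 5.59×10⁻⁴ J/m³.

0.559 mJ/m³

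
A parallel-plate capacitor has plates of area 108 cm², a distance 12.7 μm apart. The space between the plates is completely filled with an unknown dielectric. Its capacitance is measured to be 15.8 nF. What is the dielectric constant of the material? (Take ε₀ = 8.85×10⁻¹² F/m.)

2.10

A = 108 cm² = 1.08×10⁻² m².
κ = Cd/(ε₀A) = 1.58×10⁻⁸ × 1.27×10⁻⁵ / (8.85×10⁻¹² × 1.08×10⁻²) = 2.10.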